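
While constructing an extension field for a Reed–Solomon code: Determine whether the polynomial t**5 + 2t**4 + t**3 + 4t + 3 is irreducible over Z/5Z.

Yes

Write h(t) = t**5 + 2t**4 + t**3 + 4t + 3.
Check for roots in Z/5Z: h(0) = 3; h(1) = 1; h(2) = 3; h(3) = 2; h(4) = 4.
No roots, so no linear factors.
Degree-2 irreducible divisors: test the 10 monic irreducibles of degree 2 over GF(5).
None of them divide h (all give nonzero remainder).
No irreducible factor of degree ≤ 2 exists, so h is irreducible over GF(5).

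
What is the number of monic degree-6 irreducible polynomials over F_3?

By the necklace-counting formula, N_3(6) = (1/6) Σ_{d|6} μ(6/d)·3^d.
Divisors of 6: 1, 2, 3, 6; μ(6/d) for each: 1, -1, -1, 1.
Σ = 3^1 − 3^2 − 3^3 + 3^6 = 696.
N = 696/6 = 116.

116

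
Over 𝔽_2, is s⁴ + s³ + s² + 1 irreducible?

No

Write f(s) = s⁴ + s³ + s² + 1.
Check for roots in 𝔽_2: f(0) = 1; f(1) = 0 → root.
f(1) = 0, so (s − 1) divides f(s); f is reducible.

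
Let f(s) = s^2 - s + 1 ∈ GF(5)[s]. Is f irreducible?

Yes

Check for roots in GF(5): f(0) = 1; f(1) = 1; f(2) = 3; f(3) = 2; f(4) = 3.
No roots. A degree-2 polynomial over a field with no linear factor is irreducible.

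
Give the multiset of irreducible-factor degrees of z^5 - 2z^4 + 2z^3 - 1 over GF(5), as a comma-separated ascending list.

1, 1, 1, 2

Write g(z) = z^5 - 2z^4 + 2z^3 - 1.
Roots in GF(5): g(0) = 4; g(1) = 0 → root; g(2) = 0 → root; g(3) = 4; g(4) = 4.
Linear factors from roots: (z - 1), (z - 2).
Complete factorization: g(z) = (z - 1)·(z - 2)^2·(z^2 - 2z - 1).
Factor degrees with multiplicity: 1 + 1 + 1 + 2 = 5.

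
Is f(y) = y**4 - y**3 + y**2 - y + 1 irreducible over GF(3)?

Yes

Check for roots in GF(3): f(0) = 1; f(1) = 1; f(2) = 2.
No roots, so no linear factors.
Monic irreducibles of degree 2 over GF(3): y**2 + 1, y**2 + y - 1, y**2 - y - 1.
None of them divide f (all give nonzero remainder).
No irreducible factor of degree ≤ 2 exists, so f is irreducible over GF(3).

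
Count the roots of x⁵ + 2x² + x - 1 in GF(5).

Write f(x) = x⁵ + 2x² + x - 1.
Evaluate at each of the 5 elements of GF(5):
f(0) = 4; f(1) = 3; f(2) = 1; f(3) = 3; f(4) = 4.
No element is a root.

0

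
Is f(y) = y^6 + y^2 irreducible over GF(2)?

No

Check for roots in GF(2): f(0) = 0 → root; f(1) = 0 → root.
f(0) = 0, so (y) divides f(y); f is reducible.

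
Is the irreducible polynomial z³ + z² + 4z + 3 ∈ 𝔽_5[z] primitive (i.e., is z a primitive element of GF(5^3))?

Write f(z) = z³ + z² + 4z + 3.
|GF(5^3)^×| = 5^3 − 1 = 124. Prime factorization: 124 = 2^2·31.
f is primitive ⇔ z has order 124 in GF(5)[z]/(f), i.e. z^(124/q) ≠ 1 for each prime q | 124.
z^(62) mod f = 4.
z^(4) mod f = 2z² + z + 3.
None equal 1, so z has full order 124; f is primitive.

Yes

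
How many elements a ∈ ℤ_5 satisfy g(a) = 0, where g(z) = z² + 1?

Evaluate at each of the 5 elements of ℤ_5:
g(0) = 1; g(1) = 2; g(2) = 0 → root; g(3) = 0 → root; g(4) = 2.
Roots: {2, 3}.

2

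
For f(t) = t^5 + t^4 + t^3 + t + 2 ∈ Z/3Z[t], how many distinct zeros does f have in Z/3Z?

2

Evaluate at each of the 3 elements of Z/3Z:
f(0) = 2; f(1) = 0 → root; f(2) = 0 → root.
Roots: {1, 2}.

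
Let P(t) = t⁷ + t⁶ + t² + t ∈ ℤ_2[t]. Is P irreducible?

Check for roots in ℤ_2: P(0) = 0 → root; P(1) = 0 → root.
P(0) = 0, so (t) divides P(t); P is reducible.

No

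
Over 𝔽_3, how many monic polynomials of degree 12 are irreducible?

By the necklace-counting formula, N_3(12) = (1/12) Σ_{d|12} μ(12/d)·3^d.
Divisors of 12: 1, 2, 3, 4, 6, 12; μ(12/d) for each: 0, 1, 0, -1, -1, 1.
Σ = 3^2 − 3^4 − 3^6 + 3^12 = 530640.
N = 530640/12 = 44220.

44220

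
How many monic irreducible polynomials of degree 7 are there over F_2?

18

x^(2^7) − x is the product of all monic irreducibles of degree dividing 7; Möbius inversion gives N = (1/7) Σ μ(7/d)·2^d.
Divisors of 7: 1, 7; μ(7/d) for each: -1, 1.
Σ = − 2^1 + 2^7 = 126.
N = 126/7 = 18.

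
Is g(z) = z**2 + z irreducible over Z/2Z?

Check for roots in Z/2Z: g(0) = 0 → root; g(1) = 0 → root.
g(0) = 0, so (z) divides g(z); g is reducible.

No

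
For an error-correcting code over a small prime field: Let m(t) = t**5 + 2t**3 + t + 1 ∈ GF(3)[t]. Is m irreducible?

No

Check for roots in GF(3): m(0) = 1; m(1) = 2; m(2) = 0 → root.
m(2) = 0, so (t − 2) divides m(t); m is reducible.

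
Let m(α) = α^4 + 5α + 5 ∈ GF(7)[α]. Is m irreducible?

Check for roots in GF(7): m(0) = 5; m(1) = 4; m(2) = 3; m(3) = 3; m(4) = 1; m(5) = 4; m(6) = 1.
No roots, so no linear factors.
Degree-2 irreducible divisors: test the 21 monic irreducibles of degree 2 over GF(7).
None of them divide m (all give nonzero remainder).
No irreducible factor of degree ≤ 2 exists, so m is irreducible over GF(7).

Yes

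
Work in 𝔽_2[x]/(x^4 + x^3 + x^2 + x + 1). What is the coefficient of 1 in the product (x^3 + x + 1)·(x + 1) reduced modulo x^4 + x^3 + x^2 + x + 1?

Multiply in 𝔽_2[x]: (x^3 + x + 1)·(x + 1) = x^4 + x^3 + x^2 + 1.
Reduce using x^4 ≡ x^3 + x^2 + x + 1 (mod x^4 + x^3 + x^2 + x + 1).
Reduced: x.

0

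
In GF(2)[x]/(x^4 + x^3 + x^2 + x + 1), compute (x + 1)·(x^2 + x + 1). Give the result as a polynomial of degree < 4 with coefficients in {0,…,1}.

Multiply in GF(2)[x]: (x + 1)·(x^2 + x + 1) = x^3 + 1.
Reduced: x^3 + 1.

x^3 + 1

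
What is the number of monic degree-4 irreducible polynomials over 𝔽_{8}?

1008

x^(8^4) − x is the product of all monic irreducibles of degree dividing 4; Möbius inversion gives N = (1/4) Σ μ(4/d)·8^d.
Divisors of 4: 1, 2, 4; μ(4/d) for each: 0, -1, 1.
Σ = − 8^2 + 8^4 = 4032.
N = 4032/4 = 1008.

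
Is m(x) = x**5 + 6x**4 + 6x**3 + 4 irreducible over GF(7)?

Yes

Check for roots in GF(7): m(0) = 4; m(1) = 3; m(2) = 5; m(3) = 6; m(4) = 1; m(5) = 6; m(6) = 3.
No roots, so no linear factors.
Degree-2 irreducible divisors: test the 21 monic irreducibles of degree 2 over GF(7).
None of them divide m (all give nonzero remainder).
No irreducible factor of degree ≤ 2 exists, so m is irreducible over GF(7).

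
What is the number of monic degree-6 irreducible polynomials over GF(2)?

x^(2^6) − x is the product of all monic irreducibles of degree dividing 6; Möbius inversion gives N = (1/6) Σ μ(6/d)·2^d.
Divisors of 6: 1, 2, 3, 6; μ(6/d) for each: 1, -1, -1, 1.
Σ = 2^1 − 2^2 − 2^3 + 2^6 = 54.
N = 54/6 = 9.

9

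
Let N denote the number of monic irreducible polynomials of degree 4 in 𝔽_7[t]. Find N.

The number of monic irreducibles of degree 4 over GF(7) is (1/4)·Σ_{d∣4} μ(4/d) 7^d.
Divisors of 4: 1, 2, 4; μ(4/d) for each: 0, -1, 1.
Σ = − 7^2 + 7^4 = 2352.
N = 2352/4 = 588.

588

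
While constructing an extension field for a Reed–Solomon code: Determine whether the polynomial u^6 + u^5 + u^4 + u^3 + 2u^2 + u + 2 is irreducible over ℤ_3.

No

Write h(u) = u^6 + u^5 + u^4 + u^3 + 2u^2 + u + 2.
Check for roots in ℤ_3: h(0) = 2; h(1) = 0 → root; h(2) = 0 → root.
h(1) = 0, so (u − 1) divides h(u); h is reducible.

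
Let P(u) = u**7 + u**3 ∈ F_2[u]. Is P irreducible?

Check for roots in F_2: P(0) = 0 → root; P(1) = 0 → root.
P(0) = 0, so (u) divides P(u); P is reducible.

No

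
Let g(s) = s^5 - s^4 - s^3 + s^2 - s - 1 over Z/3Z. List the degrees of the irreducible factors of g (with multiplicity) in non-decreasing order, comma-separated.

1, 1, 1, 2

Roots in Z/3Z: g(0) = 2; g(1) = 1; g(2) = 0 → root.
Linear factors from roots: (s + 1).
Complete factorization: g(s) = (s + 1)^3·(s^2 - s - 1).
Factor degrees with multiplicity: 1 + 1 + 1 + 2 = 5.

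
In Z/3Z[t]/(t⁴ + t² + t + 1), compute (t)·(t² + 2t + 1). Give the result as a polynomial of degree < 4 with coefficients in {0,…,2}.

Multiply in Z/3Z[t]: (t)·(t² + 2t + 1) = t³ + 2t² + t.
Reduced: t³ + 2t² + t.

t^3 + 2t^2 + t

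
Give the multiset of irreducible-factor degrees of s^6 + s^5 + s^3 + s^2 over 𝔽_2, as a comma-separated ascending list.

1, 1, 1, 1, 2

Write h(s) = s^6 + s^5 + s^3 + s^2.
Roots in 𝔽_2: h(0) = 0 → root; h(1) = 0 → root.
Linear factors from roots: (s), (s + 1).
Complete factorization: h(s) = (s)^2·(s + 1)^2·(s^2 + s + 1).
Factor degrees with multiplicity: 1 + 1 + 1 + 1 + 2 = 6.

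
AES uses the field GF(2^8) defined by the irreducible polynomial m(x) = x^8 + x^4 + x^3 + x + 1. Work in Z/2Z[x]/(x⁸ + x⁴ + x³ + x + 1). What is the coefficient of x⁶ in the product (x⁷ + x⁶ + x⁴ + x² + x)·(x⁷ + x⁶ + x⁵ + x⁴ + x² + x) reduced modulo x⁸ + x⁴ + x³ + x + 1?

Multiply in Z/2Z[x]: (x⁷ + x⁶ + x⁴ + x² + x)·(x⁷ + x⁶ + x⁵ + x⁴ + x² + x) = x¹⁴ + x¹¹ + x⁹ + x⁸ + x⁷ + x⁶ + x⁴ + x².
Reduce using x⁸ ≡ x⁴ + x³ + x + 1 (mod x⁸ + x⁴ + x³ + x + 1).
Reduced: x⁷ + x⁵ + x⁴ + x³ + x + 1.

0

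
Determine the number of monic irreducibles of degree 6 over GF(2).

The number of monic irreducibles of degree 6 over GF(2) is (1/6)·Σ_{d∣6} μ(6/d) 2^d.
Divisors of 6: 1, 2, 3, 6; μ(6/d) for each: 1, -1, -1, 1.
Σ = 2^1 − 2^2 − 2^3 + 2^6 = 54.
N = 54/6 = 9.

9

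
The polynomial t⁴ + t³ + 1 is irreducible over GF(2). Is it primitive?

Yes

Write f(t) = t⁴ + t³ + 1.
|GF(2^4)^×| = 2^4 − 1 = 15. Prime factorization: 15 = 3·5.
f is primitive ⇔ t has order 15 in GF(2)[t]/(f), i.e. t^(15/q) ≠ 1 for each prime q | 15.
t^(5) mod f = t³ + t + 1.
t^(3) mod f = t³.
None equal 1, so t has full order 15; f is primitive.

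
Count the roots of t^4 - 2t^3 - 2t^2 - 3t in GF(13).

Write g(t) = t^4 - 2t^3 - 2t^2 - 3t.
Evaluate at each of the 13 elements of GF(13):
g(0) = 0 → root; g(1) = 7; g(2) = 12; g(3) = 0 → root; g(4) = 6; g(5) = 11; g(6) = 7; g(7) = 10; g(8) = 8; g(9) = 0 → root; g(10) = 9; g(11) = 4; g(12) = 4.
Roots: {0, 3, 9}.

3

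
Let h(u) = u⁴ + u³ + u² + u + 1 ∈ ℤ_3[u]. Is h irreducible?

Check for roots in ℤ_3: h(0) = 1; h(1) = 2; h(2) = 1.
No roots, so no linear factors.
Monic irreducibles of degree 2 over GF(3): u² + 1, u² + u - 1, u² - u - 1.
None of them divide h (all give nonzero remainder).
No irreducible factor of degree ≤ 2 exists, so h is irreducible over GF(3).

Yes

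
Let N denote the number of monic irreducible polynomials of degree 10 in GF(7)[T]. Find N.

28245840

The number of monic irreducibles of degree 10 over GF(7) is (1/10)·Σ_{d∣10} μ(10/d) 7^d.
Divisors of 10: 1, 2, 5, 10; μ(10/d) for each: 1, -1, -1, 1.
Σ = 7^1 − 7^2 − 7^5 + 7^10 = 282458400.
N = 282458400/10 = 28245840.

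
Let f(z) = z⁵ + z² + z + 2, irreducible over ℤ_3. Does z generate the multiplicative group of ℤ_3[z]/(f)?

No

|GF(3^5)^×| = 3^5 − 1 = 242. Prime factorization: 242 = 2·11^2.
f is primitive ⇔ z has order 242 in GF(3)[z]/(f), i.e. z^(242/q) ≠ 1 for each prime q | 242.
z^(121) mod f = 1
z^(22) mod f = z⁴ + 2z³ + 2z² + 2z.
Since z^(121) = 1, the order of z divides 121 < 242; not primitive.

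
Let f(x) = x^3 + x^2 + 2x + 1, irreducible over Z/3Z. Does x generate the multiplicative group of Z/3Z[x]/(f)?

|GF(3^3)^×| = 3^3 − 1 = 26. Prime factorization: 26 = 2·13.
f is primitive ⇔ x has order 26 in GF(3)[x]/(f), i.e. x^(26/q) ≠ 1 for each prime q | 26.
x^(13) mod f = 2.
x^(2) mod f = x^2.
None equal 1, so x has full order 26; f is primitive.

Yes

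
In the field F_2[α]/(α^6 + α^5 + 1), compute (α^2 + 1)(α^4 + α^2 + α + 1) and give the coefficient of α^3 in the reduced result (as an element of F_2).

1

Multiply in F_2[α]: (α^2 + 1)·(α^4 + α^2 + α + 1) = α^6 + α^3 + α + 1.
Reduce using α^6 ≡ α^5 + 1 (mod α^6 + α^5 + 1).
Reduced: α^5 + α^3 + α.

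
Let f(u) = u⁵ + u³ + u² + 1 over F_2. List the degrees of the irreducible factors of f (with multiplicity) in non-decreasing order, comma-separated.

Roots in F_2: f(0) = 1; f(1) = 0 → root.
Linear factors from roots: (u + 1).
Complete factorization: f(u) = (u + 1)^3·(u² + u + 1).
Factor degrees with multiplicity: 1 + 1 + 1 + 2 = 5.

1, 1, 1, 2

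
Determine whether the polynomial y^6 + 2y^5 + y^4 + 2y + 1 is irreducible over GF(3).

Yes

Write h(y) = y^6 + 2y^5 + y^4 + 2y + 1.
Check for roots in GF(3): h(0) = 1; h(1) = 1; h(2) = 2.
No roots, so no linear factors.
Monic irreducibles of degree 2 over GF(3): y^2 + 1, y^2 + y + 2, y^2 + 2y + 2.
None of them divide h (all give nonzero remainder).
Degree-3 irreducible divisors: test the 8 monic irreducibles of degree 3 over GF(3).
None of them divide h (all give nonzero remainder).
No irreducible factor of degree ≤ 3 exists, so h is irreducible over GF(3).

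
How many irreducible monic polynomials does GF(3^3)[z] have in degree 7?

x^(27^7) − x is the product of all monic irreducibles of degree dividing 7; Möbius inversion gives N = (1/7) Σ μ(7/d)·27^d.
Divisors of 7: 1, 7; μ(7/d) for each: -1, 1.
Σ = − 27^1 + 27^7 = 10460353176.
N = 10460353176/7 = 1494336168.

1494336168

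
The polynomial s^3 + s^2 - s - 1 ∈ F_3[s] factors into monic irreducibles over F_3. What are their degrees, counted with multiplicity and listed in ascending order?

1, 1, 1

Write h(s) = s^3 + s^2 - s - 1.
Roots in F_3: h(0) = 2; h(1) = 0 → root; h(2) = 0 → root.
Linear factors from roots: (s - 1), (s + 1).
Complete factorization: h(s) = (s - 1)·(s + 1)^2.
Factor degrees with multiplicity: 1 + 1 + 1 = 3.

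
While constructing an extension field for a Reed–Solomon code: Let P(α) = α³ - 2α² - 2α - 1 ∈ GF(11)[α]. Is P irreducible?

Check each element of GF(11) for a root: P(0)=10, P(1)=7, P(2)=6, P(3)=2, P(4)=1, P(5)=9, P(6)=10, P(7)=10, P(8)=4, P(9)=9, P(10)=9.
No roots. A degree-3 polynomial over a field with no linear factor is irreducible.

Yes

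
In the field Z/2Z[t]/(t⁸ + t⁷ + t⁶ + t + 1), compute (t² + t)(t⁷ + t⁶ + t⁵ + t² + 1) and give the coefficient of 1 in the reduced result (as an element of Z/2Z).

Multiply in Z/2Z[t]: (t² + t)·(t⁷ + t⁶ + t⁵ + t² + 1) = t⁹ + t⁶ + t⁴ + t³ + t² + t.
Reduce using t⁸ ≡ t⁷ + t⁶ + t + 1 (mod t⁸ + t⁷ + t⁶ + t + 1).
Reduced: t⁴ + t³ + t + 1.

1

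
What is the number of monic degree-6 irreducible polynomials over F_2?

9

The number of monic irreducibles of degree 6 over GF(2) is (1/6)·Σ_{d∣6} μ(6/d) 2^d.
Divisors of 6: 1, 2, 3, 6; μ(6/d) for each: 1, -1, -1, 1.
Σ = 2^1 − 2^2 − 2^3 + 2^6 = 54.
N = 54/6 = 9.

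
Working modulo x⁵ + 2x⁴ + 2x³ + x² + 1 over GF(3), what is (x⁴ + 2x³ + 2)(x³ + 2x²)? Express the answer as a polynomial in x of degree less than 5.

2x^4 + x^3 + 2x^2 + x + 2

Multiply in GF(3)[x]: (x⁴ + 2x³ + 2)·(x³ + 2x²) = x⁷ + x⁶ + x⁵ + 2x³ + x².
Reduce using x⁵ ≡ x⁴ + x³ + 2x² + 2 (mod x⁵ + 2x⁴ + 2x³ + x² + 1).
Reduced: 2x⁴ + x³ + 2x² + x + 2.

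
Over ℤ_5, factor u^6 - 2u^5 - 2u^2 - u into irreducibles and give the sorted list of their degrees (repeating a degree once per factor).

1, 1, 4

Write g(u) = u^6 - 2u^5 - 2u^2 - u.
Roots in ℤ_5: g(0) = 0 → root; g(1) = 1; g(2) = 0 → root; g(3) = 2; g(4) = 2.
Linear factors from roots: (u), (u - 2).
Complete factorization: g(u) = (u)·(u - 2)·(u^4 - 2).
Factor degrees with multiplicity: 1 + 1 + 4 = 6.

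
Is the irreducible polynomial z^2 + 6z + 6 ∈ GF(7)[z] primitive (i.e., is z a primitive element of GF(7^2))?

No

Write f(z) = z^2 + 6z + 6.
|GF(7^2)^×| = 7^2 − 1 = 48. Prime factorization: 48 = 2^4·3.
f is primitive ⇔ z has order 48 in GF(7)[z]/(f), i.e. z^(48/q) ≠ 1 for each prime q | 48.
z^(24) mod f = 6.
z^(16) mod f = 1
Since z^(16) = 1, the order of z divides 16 < 48; not primitive.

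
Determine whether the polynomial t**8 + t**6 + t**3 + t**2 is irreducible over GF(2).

Write h(t) = t**8 + t**6 + t**3 + t**2.
Check for roots in GF(2): h(0) = 0 → root; h(1) = 0 → root.
h(0) = 0, so (t) divides h(t); h is reducible.

No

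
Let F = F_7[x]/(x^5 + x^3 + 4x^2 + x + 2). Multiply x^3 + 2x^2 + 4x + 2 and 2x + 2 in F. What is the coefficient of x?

Multiply in F_7[x]: (x^3 + 2x^2 + 4x + 2)·(2x + 2) = 2x^4 + 6x^3 + 5x^2 + 5x + 4.
Reduced: 2x^4 + 6x^3 + 5x^2 + 5x + 4.

5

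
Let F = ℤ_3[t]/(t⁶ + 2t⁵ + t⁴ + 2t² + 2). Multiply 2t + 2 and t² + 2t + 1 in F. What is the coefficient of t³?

2

Multiply in ℤ_3[t]: (2t + 2)·(t² + 2t + 1) = 2t³ + 2.
Reduced: 2t³ + 2.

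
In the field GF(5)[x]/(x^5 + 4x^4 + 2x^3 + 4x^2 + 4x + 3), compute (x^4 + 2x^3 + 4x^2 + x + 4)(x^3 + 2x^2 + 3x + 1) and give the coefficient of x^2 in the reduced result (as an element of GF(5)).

Multiply in GF(5)[x]: (x^4 + 2x^3 + 4x^2 + x + 4)·(x^3 + 2x^2 + 3x + 1) = x^7 + 4x^6 + x^5 + x^4 + 3x + 4.
Reduce using x^5 ≡ x^4 + 3x^3 + x^2 + x + 2 (mod x^5 + 4x^4 + 2x^3 + 4x^2 + 4x + 3).
Reduced: x^4 + 3x^3 + x^2 + 2x + 2.

1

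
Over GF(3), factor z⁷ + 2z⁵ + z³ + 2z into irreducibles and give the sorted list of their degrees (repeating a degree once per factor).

Write h(z) = z⁷ + 2z⁵ + z³ + 2z.
Roots in GF(3): h(0) = 0 → root; h(1) = 0 → root; h(2) = 0 → root.
Linear factors from roots: (z), (z + 2), (z + 1).
Complete factorization: h(z) = (z)·(z + 1)·(z + 2)·(z² + z + 2)·(z² + 2z + 2).
Factor degrees with multiplicity: 1 + 1 + 1 + 2 + 2 = 7.

1, 1, 1, 2, 2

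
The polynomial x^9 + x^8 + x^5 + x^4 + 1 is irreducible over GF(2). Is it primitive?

Write f(x) = x^9 + x^8 + x^5 + x^4 + 1.
|GF(2^9)^×| = 2^9 − 1 = 511. Prime factorization: 511 = 7·73.
f is primitive ⇔ x has order 511 in GF(2)[x]/(f), i.e. x^(511/q) ≠ 1 for each prime q | 511.
x^(73) mod f = x^8 + x^6 + x^5 + x^4 + x^3 + x^2 + 1.
x^(7) mod f = x^7.
None equal 1, so x has full order 511; f is primitive.

Yes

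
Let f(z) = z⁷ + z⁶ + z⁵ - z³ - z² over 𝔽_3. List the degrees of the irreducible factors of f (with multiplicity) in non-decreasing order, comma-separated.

Roots in 𝔽_3: f(0) = 0 → root; f(1) = 1; f(2) = 2.
Linear factors from roots: (z).
Complete factorization: f(z) = (z)^2·(z² + z - 1)·(z³ - z + 1).
Factor degrees with multiplicity: 1 + 1 + 2 + 3 = 7.

1, 1, 2, 3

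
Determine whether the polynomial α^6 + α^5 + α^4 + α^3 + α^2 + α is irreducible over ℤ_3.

No

Write g(α) = α^6 + α^5 + α^4 + α^3 + α^2 + α.
Check for roots in ℤ_3: g(0) = 0 → root; g(1) = 0 → root; g(2) = 0 → root.
g(0) = 0, so (α) divides g(α); g is reducible.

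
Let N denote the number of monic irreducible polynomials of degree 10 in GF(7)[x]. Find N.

28245840

Gauss's count: N_{7}(10) = (1/10) Σ_{d|10} μ(10/d)·7^d.
Divisors of 10: 1, 2, 5, 10; μ(10/d) for each: 1, -1, -1, 1.
Σ = 7^1 − 7^2 − 7^5 + 7^10 = 282458400.
N = 282458400/10 = 28245840.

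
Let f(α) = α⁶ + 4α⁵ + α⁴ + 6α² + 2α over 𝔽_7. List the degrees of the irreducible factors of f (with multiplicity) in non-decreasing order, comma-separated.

Linear factors from roots: (α), (α + 6), (α + 2).
Complete factorization: f(α) = (α)·(α + 2)·(α + 6)·(α³ + 3α² + 6).
Factor degrees with multiplicity: 1 + 1 + 1 + 3 = 6.

1, 1, 1, 3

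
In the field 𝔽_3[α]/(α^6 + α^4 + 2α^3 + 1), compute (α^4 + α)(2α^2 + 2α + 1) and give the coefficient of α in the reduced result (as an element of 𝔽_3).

Multiply in 𝔽_3[α]: (α^4 + α)·(2α^2 + 2α + 1) = 2α^6 + 2α^5 + α^4 + 2α^3 + 2α^2 + α.
Reduce using α^6 ≡ 2α^4 + α^3 + 2 (mod α^6 + α^4 + 2α^3 + 1).
Reduced: 2α^5 + 2α^4 + α^3 + 2α^2 + α + 1.

1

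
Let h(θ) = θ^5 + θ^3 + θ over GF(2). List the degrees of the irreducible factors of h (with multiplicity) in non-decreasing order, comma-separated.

1, 2, 2

Roots in GF(2): h(0) = 0 → root; h(1) = 1.
Linear factors from roots: (θ).
Complete factorization: h(θ) = (θ)·(θ^2 + θ + 1)^2.
Factor degrees with multiplicity: 1 + 2 + 2 = 5.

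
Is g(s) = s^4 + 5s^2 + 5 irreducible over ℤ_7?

Yes

Check for roots in ℤ_7: g(0) = 5; g(1) = 4; g(2) = 6; g(3) = 5; g(4) = 5; g(5) = 6; g(6) = 4.
No roots, so no linear factors.
Degree-2 irreducible divisors: test the 21 monic irreducibles of degree 2 over GF(7).
None of them divide g (all give nonzero remainder).
No irreducible factor of degree ≤ 2 exists, so g is irreducible over GF(7).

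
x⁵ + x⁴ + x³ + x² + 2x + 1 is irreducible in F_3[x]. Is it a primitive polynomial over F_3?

Yes

Write f(x) = x⁵ + x⁴ + x³ + x² + 2x + 1.
|GF(3^5)^×| = 3^5 − 1 = 242. Prime factorization: 242 = 2·11^2.
f is primitive ⇔ x has order 242 in GF(3)[x]/(f), i.e. x^(242/q) ≠ 1 for each prime q | 242.
x^(121) mod f = 2.
x^(22) mod f = x⁴ + x² + x + 2.
None equal 1, so x has full order 242; f is primitive.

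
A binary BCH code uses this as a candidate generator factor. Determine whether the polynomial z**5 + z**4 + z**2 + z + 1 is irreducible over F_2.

Write m(z) = z**5 + z**4 + z**2 + z + 1.
Check for roots in F_2: m(0) = 1; m(1) = 1.
No roots, so no linear factors.
Monic irreducibles of degree 2 over GF(2): z**2 + z + 1.
None of them divide m (all give nonzero remainder).
No irreducible factor of degree ≤ 2 exists, so m is irreducible over GF(2).

Yes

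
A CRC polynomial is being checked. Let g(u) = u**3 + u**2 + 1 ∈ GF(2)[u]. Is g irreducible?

Check for roots in GF(2): g(0) = 1; g(1) = 1.
No roots. A degree-3 polynomial over a field with no linear factor is irreducible.

Yes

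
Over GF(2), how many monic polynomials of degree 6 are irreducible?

x^(2^6) − x is the product of all monic irreducibles of degree dividing 6; Möbius inversion gives N = (1/6) Σ μ(6/d)·2^d.
Divisors of 6: 1, 2, 3, 6; μ(6/d) for each: 1, -1, -1, 1.
Σ = 2^1 − 2^2 − 2^3 + 2^6 = 54.
N = 54/6 = 9.

9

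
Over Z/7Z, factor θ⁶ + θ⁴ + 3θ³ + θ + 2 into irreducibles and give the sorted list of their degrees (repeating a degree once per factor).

Write g(θ) = θ⁶ + θ⁴ + 3θ³ + θ + 2.
Linear factors from roots: (θ - 3), (θ + 3), (θ + 2), (θ + 1).
Complete factorization: g(θ) = (θ + 2)·(θ - 3)·(θ + 1)^2·(θ + 3)^2.
Factor degrees with multiplicity: 1 + 1 + 1 + 1 + 1 + 1 = 6.

1, 1, 1, 1, 1, 1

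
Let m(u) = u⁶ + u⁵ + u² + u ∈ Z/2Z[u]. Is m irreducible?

No

Check for roots in Z/2Z: m(0) = 0 → root; m(1) = 0 → root.
m(0) = 0, so (u) divides m(u); m is reducible.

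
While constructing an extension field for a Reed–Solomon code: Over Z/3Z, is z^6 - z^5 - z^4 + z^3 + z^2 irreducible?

Write P(z) = z^6 - z^5 - z^4 + z^3 + z^2.
Check for roots in Z/3Z: P(0) = 0 → root; P(1) = 1; P(2) = 1.
P(0) = 0, so (z) divides P(z); P is reducible.

No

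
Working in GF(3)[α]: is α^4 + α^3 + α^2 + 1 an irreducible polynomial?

Yes

Write f(α) = α^4 + α^3 + α^2 + 1.
Check for roots in GF(3): f(0) = 1; f(1) = 1; f(2) = 2.
No roots, so no linear factors.
Monic irreducibles of degree 2 over GF(3): α^2 + 1, α^2 + α + 2, α^2 + 2α + 2.
None of them divide f (all give nonzero remainder).
No irreducible factor of degree ≤ 2 exists, so f is irreducible over GF(3).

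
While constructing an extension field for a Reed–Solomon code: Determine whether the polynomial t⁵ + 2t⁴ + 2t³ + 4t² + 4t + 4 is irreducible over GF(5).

Yes

Write h(t) = t⁵ + 2t⁴ + 2t³ + 4t² + 4t + 4.
Check for roots in GF(5): h(0) = 4; h(1) = 2; h(2) = 3; h(3) = 1; h(4) = 3.
No roots, so no linear factors.
Degree-2 irreducible divisors: test the 10 monic irreducibles of degree 2 over GF(5).
None of them divide h (all give nonzero remainder).
No irreducible factor of degree ≤ 2 exists, so h is irreducible over GF(5).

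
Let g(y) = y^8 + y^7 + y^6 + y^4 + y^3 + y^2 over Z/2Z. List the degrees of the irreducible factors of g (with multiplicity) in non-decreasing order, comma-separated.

1, 1, 1, 1, 1, 1, 2

Roots in Z/2Z: g(0) = 0 → root; g(1) = 0 → root.
Linear factors from roots: (y), (y + 1).
Complete factorization: g(y) = (y)^2·(y + 1)^4·(y^2 + y + 1).
Factor degrees with multiplicity: 1 + 1 + 1 + 1 + 1 + 1 + 2 = 8.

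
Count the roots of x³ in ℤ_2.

Write h(x) = x³.
Evaluate at each of the 2 elements of ℤ_2:
h(0) = 0 → root; h(1) = 1.
Roots: {0}.

1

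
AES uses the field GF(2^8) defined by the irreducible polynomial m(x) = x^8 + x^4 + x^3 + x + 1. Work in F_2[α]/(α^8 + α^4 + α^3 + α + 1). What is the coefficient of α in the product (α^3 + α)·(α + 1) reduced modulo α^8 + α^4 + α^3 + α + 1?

1

Multiply in F_2[α]: (α^3 + α)·(α + 1) = α^4 + α^3 + α^2 + α.
Reduced: α^4 + α^3 + α^2 + α.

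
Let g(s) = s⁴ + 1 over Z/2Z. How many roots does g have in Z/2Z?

Evaluate at each of the 2 elements of Z/2Z:
g(0) = 1; g(1) = 0 → root.
Roots: {1}.

1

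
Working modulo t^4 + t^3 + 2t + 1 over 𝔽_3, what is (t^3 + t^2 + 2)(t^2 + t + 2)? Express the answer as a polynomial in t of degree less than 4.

2t^3 + 2t^2 + 2t

Multiply in 𝔽_3[t]: (t^3 + t^2 + 2)·(t^2 + t + 2) = t^5 + 2t^4 + t^2 + 2t + 1.
Reduce using t^4 ≡ 2t^3 + t + 2 (mod t^4 + t^3 + 2t + 1).
Reduced: 2t^3 + 2t^2 + 2t.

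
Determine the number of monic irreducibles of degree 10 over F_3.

x^(3^10) − x is the product of all monic irreducibles of degree dividing 10; Möbius inversion gives N = (1/10) Σ μ(10/d)·3^d.
Divisors of 10: 1, 2, 5, 10; μ(10/d) for each: 1, -1, -1, 1.
Σ = 3^1 − 3^2 − 3^5 + 3^10 = 58800.
N = 58800/10 = 5880.

5880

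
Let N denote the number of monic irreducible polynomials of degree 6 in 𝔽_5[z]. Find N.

2580

The number of monic irreducibles of degree 6 over GF(5) is (1/6)·Σ_{d∣6} μ(6/d) 5^d.
Divisors of 6: 1, 2, 3, 6; μ(6/d) for each: 1, -1, -1, 1.
Σ = 5^1 − 5^2 − 5^3 + 5^6 = 15480.
N = 15480/6 = 2580.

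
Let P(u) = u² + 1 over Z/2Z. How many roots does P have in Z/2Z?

1

Evaluate at each of the 2 elements of Z/2Z:
P(0) = 1; P(1) = 0 → root.
Roots: {1}.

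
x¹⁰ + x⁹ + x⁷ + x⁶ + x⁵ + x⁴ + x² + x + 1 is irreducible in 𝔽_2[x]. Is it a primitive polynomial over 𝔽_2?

Write f(x) = x¹⁰ + x⁹ + x⁷ + x⁶ + x⁵ + x⁴ + x² + x + 1.
|GF(2^10)^×| = 2^10 − 1 = 1023. Prime factorization: 1023 = 3·11·31.
f is primitive ⇔ x has order 1023 in GF(2)[x]/(f), i.e. x^(1023/q) ≠ 1 for each prime q | 1023.
x^(341) mod f = 1
x^(93) mod f = x⁹ + x⁶ + x⁴ + x³ + x² + x + 1.
x^(33) mod f = x⁹ + x⁴ + x.
Since x^(341) = 1, the order of x divides 341 < 1023; not primitive.

No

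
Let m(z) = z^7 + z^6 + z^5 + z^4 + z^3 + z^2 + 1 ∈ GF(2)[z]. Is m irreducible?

Yes

Check for roots in GF(2): m(0) = 1; m(1) = 1.
No roots, so no linear factors.
Monic irreducibles of degree 2 over GF(2): z^2 + z + 1.
None of them divide m (all give nonzero remainder).
Monic irreducibles of degree 3 over GF(2): z^3 + z + 1, z^3 + z^2 + 1.
None of them divide m (all give nonzero remainder).
No irreducible factor of degree ≤ 3 exists, so m is irreducible over GF(2).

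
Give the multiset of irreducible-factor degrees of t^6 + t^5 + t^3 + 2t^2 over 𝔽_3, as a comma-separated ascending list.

Write h(t) = t^6 + t^5 + t^3 + 2t^2.
Roots in 𝔽_3: h(0) = 0 → root; h(1) = 2; h(2) = 1.
Linear factors from roots: (t).
Complete factorization: h(t) = (t)^2·(t^2 + 1)·(t^2 + t + 2).
Factor degrees with multiplicity: 1 + 1 + 2 + 2 = 6.

1, 1, 2, 2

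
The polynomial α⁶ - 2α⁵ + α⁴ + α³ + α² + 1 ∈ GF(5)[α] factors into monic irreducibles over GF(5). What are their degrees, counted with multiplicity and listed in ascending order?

Write h(α) = α⁶ - 2α⁵ + α⁴ + α³ + α² + 1.
Roots in GF(5): h(0) = 1; h(1) = 3; h(2) = 4; h(3) = 1; h(4) = 0 → root.
Linear factors from roots: (α + 1).
Complete factorization: h(α) = (α + 1)·(α² + 2)·(α³ + 2α² + 2α - 2).
Factor degrees with multiplicity: 1 + 2 + 3 = 6.

1, 2, 3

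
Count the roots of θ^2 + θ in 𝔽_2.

Write f(θ) = θ^2 + θ.
Evaluate at each of the 2 elements of 𝔽_2:
f(0) = 0 → root; f(1) = 0 → root.
Roots: {0, 1}.

2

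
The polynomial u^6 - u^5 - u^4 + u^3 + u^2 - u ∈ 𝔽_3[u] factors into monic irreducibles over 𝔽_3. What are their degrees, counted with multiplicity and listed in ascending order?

1, 1, 2, 2

Write g(u) = u^6 - u^5 - u^4 + u^3 + u^2 - u.
Roots in 𝔽_3: g(0) = 0 → root; g(1) = 0 → root; g(2) = 2.
Linear factors from roots: (u), (u - 1).
Complete factorization: g(u) = (u)·(u - 1)·(u^2 + 1)^2.
Factor degrees with multiplicity: 1 + 1 + 2 + 2 = 6.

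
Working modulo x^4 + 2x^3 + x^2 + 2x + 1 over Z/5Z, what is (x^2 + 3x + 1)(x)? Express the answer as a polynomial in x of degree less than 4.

x^3 + 3x^2 + x

Multiply in Z/5Z[x]: (x^2 + 3x + 1)·(x) = x^3 + 3x^2 + x.
Reduced: x^3 + 3x^2 + x.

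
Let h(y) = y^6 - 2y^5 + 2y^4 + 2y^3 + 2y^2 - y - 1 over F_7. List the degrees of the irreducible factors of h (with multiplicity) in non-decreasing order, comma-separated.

Complete factorization: h(y) = (y^6 - 2y^5 + 2y^4 + 2y^3 + 2y^2 - y - 1).
Factor degrees with multiplicity: 6 = 6.

6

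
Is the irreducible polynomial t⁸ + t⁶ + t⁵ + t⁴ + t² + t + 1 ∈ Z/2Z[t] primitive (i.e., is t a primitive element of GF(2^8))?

No

Write f(t) = t⁸ + t⁶ + t⁵ + t⁴ + t² + t + 1.
|GF(2^8)^×| = 2^8 − 1 = 255. Prime factorization: 255 = 3·5·17.
f is primitive ⇔ t has order 255 in GF(2)[t]/(f), i.e. t^(255/q) ≠ 1 for each prime q | 255.
t^(85) mod f = 1
t^(51) mod f = t⁶ + t⁴ + t³ + t² + t.
t^(15) mod f = t⁷ + t⁶ + t⁵ + t⁴ + t³ + t² + t.
Since t^(85) = 1, the order of t divides 85 < 255; not primitive.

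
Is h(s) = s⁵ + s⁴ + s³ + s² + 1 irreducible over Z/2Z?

Check for roots in Z/2Z: h(0) = 1; h(1) = 1.
No roots, so no linear factors.
Monic irreducibles of degree 2 over GF(2): s² + s + 1.
None of them divide h (all give nonzero remainder).
No irreducible factor of degree ≤ 2 exists, so h is irreducible over GF(2).

Yes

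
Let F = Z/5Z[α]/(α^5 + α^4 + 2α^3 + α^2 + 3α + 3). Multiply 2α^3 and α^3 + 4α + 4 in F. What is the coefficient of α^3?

0

Multiply in Z/5Z[α]: (2α^3)·(α^3 + 4α + 4) = 2α^6 + 3α^4 + 3α^3.
Reduce using α^5 ≡ 4α^4 + 3α^3 + 4α^2 + 2α + 2 (mod α^5 + α^4 + 2α^3 + α^2 + 3α + 3).
Reduced: α^4 + α^2 + 1.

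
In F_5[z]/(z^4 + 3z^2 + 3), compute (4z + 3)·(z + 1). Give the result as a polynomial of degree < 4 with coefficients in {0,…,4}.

4z^2 + 2z + 3

Multiply in F_5[z]: (4z + 3)·(z + 1) = 4z^2 + 2z + 3.
Reduced: 4z^2 + 2z + 3.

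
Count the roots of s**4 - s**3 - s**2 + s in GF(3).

3

Write h(s) = s**4 - s**3 - s**2 + s.
Evaluate at each of the 3 elements of GF(3):
h(0) = 0 → root; h(1) = 0 → root; h(2) = 0 → root.
Roots: {0, 1, 2}.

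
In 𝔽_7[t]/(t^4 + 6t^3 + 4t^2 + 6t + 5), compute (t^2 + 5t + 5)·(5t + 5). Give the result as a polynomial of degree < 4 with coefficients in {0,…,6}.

5t^3 + 2t^2 + t + 4

Multiply in 𝔽_7[t]: (t^2 + 5t + 5)·(5t + 5) = 5t^3 + 2t^2 + t + 4.
Reduced: 5t^3 + 2t^2 + t + 4.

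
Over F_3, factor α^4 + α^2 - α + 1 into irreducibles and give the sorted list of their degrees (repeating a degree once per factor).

Write g(α) = α^4 + α^2 - α + 1.
Roots in F_3: g(0) = 1; g(1) = 2; g(2) = 1.
Complete factorization: g(α) = (α^4 + α^2 - α + 1).
Factor degrees with multiplicity: 4 = 4.

4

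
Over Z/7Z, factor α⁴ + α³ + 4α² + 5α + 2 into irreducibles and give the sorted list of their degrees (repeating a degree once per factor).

Write h(α) = α⁴ + α³ + 4α² + 5α + 2.
Linear factors from roots: (α + 4), (α + 3).
Complete factorization: h(α) = (α + 3)·(α + 4)·(α² + α + 6).
Factor degrees with multiplicity: 1 + 1 + 2 = 4.

1, 1, 2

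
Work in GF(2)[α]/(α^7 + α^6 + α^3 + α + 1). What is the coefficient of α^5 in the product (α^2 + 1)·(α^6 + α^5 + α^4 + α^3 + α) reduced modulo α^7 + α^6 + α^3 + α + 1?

Multiply in GF(2)[α]: (α^2 + 1)·(α^6 + α^5 + α^4 + α^3 + α) = α^8 + α^7 + α^4 + α.
Reduce using α^7 ≡ α^6 + α^3 + α + 1 (mod α^7 + α^6 + α^3 + α + 1).
Reduced: α^2.

0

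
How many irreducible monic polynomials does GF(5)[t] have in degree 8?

48750

x^(5^8) − x is the product of all monic irreducibles of degree dividing 8; Möbius inversion gives N = (1/8) Σ μ(8/d)·5^d.
Divisors of 8: 1, 2, 4, 8; μ(8/d) for each: 0, 0, -1, 1.
Σ = − 5^4 + 5^8 = 390000.
N = 390000/8 = 48750.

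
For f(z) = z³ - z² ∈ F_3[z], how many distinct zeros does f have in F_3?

2

Evaluate at each of the 3 elements of F_3:
f(0) = 0 → root; f(1) = 0 → root; f(2) = 1.
Roots: {0, 1}.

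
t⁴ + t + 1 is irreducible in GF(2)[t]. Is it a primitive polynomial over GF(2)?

Write f(t) = t⁴ + t + 1.
|GF(2^4)^×| = 2^4 − 1 = 15. Prime factorization: 15 = 3·5.
f is primitive ⇔ t has order 15 in GF(2)[t]/(f), i.e. t^(15/q) ≠ 1 for each prime q | 15.
t^(5) mod f = t² + t.
t^(3) mod f = t³.
None equal 1, so t has full order 15; f is primitive.

Yes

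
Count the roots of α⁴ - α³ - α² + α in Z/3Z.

Write g(α) = α⁴ - α³ - α² + α.
Evaluate at each of the 3 elements of Z/3Z:
g(0) = 0 → root; g(1) = 0 → root; g(2) = 0 → root.
Roots: {0, 1, 2}.

3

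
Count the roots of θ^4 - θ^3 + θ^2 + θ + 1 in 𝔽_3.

Write h(θ) = θ^4 - θ^3 + θ^2 + θ + 1.
Evaluate at each of the 3 elements of 𝔽_3:
h(0) = 1; h(1) = 0 → root; h(2) = 0 → root.
Roots: {1, 2}.

2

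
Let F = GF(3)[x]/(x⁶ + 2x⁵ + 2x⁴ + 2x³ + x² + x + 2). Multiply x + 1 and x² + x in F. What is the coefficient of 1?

0

Multiply in GF(3)[x]: (x + 1)·(x² + x) = x³ + 2x² + x.
Reduced: x³ + 2x² + x.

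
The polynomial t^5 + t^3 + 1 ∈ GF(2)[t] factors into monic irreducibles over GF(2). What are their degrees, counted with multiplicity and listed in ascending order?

Write g(t) = t^5 + t^3 + 1.
Roots in GF(2): g(0) = 1; g(1) = 1.
Complete factorization: g(t) = (t^5 + t^3 + 1).
Factor degrees with multiplicity: 5 = 5.

5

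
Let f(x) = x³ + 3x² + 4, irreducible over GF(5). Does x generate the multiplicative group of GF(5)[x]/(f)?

No

|GF(5^3)^×| = 5^3 − 1 = 124. Prime factorization: 124 = 2^2·31.
f is primitive ⇔ x has order 124 in GF(5)[x]/(f), i.e. x^(124/q) ≠ 1 for each prime q | 124.
x^(62) mod f = 1
x^(4) mod f = 4x² + x + 2.
Since x^(62) = 1, the order of x divides 62 < 124; not primitive.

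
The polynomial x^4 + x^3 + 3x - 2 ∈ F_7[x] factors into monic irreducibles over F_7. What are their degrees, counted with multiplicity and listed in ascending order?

Write g(x) = x^4 + x^3 + 3x - 2.
Linear factors from roots: (x - 2), (x + 2).
Complete factorization: g(x) = (x + 2)·(x - 2)·(x^2 + x - 3).
Factor degrees with multiplicity: 1 + 1 + 2 = 4.

1, 1, 2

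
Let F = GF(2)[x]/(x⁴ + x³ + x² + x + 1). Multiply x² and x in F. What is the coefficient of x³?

1

Multiply in GF(2)[x]: (x²)·(x) = x³.
Reduced: x³.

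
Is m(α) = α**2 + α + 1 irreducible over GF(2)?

Check for roots in GF(2): m(0) = 1; m(1) = 1.
No roots. A degree-2 polynomial over a field with no linear factor is irreducible.

Yes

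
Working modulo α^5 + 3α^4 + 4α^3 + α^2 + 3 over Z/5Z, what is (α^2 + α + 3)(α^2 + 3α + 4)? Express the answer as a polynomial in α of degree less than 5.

Multiply in Z/5Z[α]: (α^2 + α + 3)·(α^2 + 3α + 4) = α^4 + 4α^3 + 3α + 2.
Reduced: α^4 + 4α^3 + 3α + 2.

α^4 + 4α^3 + 3α + 2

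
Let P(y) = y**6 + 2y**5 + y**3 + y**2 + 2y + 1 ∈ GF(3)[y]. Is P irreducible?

Yes

Check for roots in GF(3): P(0) = 1; P(1) = 2; P(2) = 1.
No roots, so no linear factors.
Monic irreducibles of degree 2 over GF(3): y**2 + 1, y**2 + y + 2, y**2 + 2y + 2.
None of them divide P (all give nonzero remainder).
Degree-3 irreducible divisors: test the 8 monic irreducibles of degree 3 over GF(3).
None of them divide P (all give nonzero remainder).
No irreducible factor of degree ≤ 3 exists, so P is irreducible over GF(3).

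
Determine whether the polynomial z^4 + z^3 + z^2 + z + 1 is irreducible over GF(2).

Yes

Write g(z) = z^4 + z^3 + z^2 + z + 1.
Check for roots in GF(2): g(0) = 1; g(1) = 1.
No roots, so no linear factors.
Monic irreducibles of degree 2 over GF(2): z^2 + z + 1.
None of them divide g (all give nonzero remainder).
No irreducible factor of degree ≤ 2 exists, so g is irreducible over GF(2).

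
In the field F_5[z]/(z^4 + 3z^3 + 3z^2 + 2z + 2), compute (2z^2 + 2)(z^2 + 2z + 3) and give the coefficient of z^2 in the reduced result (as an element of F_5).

2

Multiply in F_5[z]: (2z^2 + 2)·(z^2 + 2z + 3) = 2z^4 + 4z^3 + 3z^2 + 4z + 1.
Reduce using z^4 ≡ 2z^3 + 2z^2 + 3z + 3 (mod z^4 + 3z^3 + 3z^2 + 2z + 2).
Reduced: 3z^3 + 2z^2 + 2.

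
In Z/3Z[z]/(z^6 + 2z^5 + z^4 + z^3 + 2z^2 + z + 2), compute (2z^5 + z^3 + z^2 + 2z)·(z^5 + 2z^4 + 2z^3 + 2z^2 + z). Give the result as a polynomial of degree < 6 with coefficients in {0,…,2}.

Multiply in Z/3Z[z]: (2z^5 + z^3 + z^2 + 2z)·(z^5 + 2z^4 + 2z^3 + 2z^2 + z) = 2z^10 + z^9 + 2z^8 + z^7 + 2z^6 + 2z^5 + z^4 + 2z^3 + 2z^2.
Reduce using z^6 ≡ z^5 + 2z^4 + 2z^3 + z^2 + 2z + 1 (mod z^6 + 2z^5 + z^4 + z^3 + 2z^2 + z + 2).
Reduced: z^5 + z^4 + z^3 + 2z.

z^5 + z^4 + z^3 + 2z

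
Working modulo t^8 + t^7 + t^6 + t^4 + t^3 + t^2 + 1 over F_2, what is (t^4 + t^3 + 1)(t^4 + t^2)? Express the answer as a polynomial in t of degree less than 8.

t^5 + t^3 + 1

Multiply in F_2[t]: (t^4 + t^3 + 1)·(t^4 + t^2) = t^8 + t^7 + t^6 + t^5 + t^4 + t^2.
Reduce using t^8 ≡ t^7 + t^6 + t^4 + t^3 + t^2 + 1 (mod t^8 + t^7 + t^6 + t^4 + t^3 + t^2 + 1).
Reduced: t^5 + t^3 + 1.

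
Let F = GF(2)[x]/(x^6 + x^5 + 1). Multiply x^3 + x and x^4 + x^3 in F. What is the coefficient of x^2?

Multiply in GF(2)[x]: (x^3 + x)·(x^4 + x^3) = x^7 + x^6 + x^5 + x^4.
Reduce using x^6 ≡ x^5 + 1 (mod x^6 + x^5 + 1).
Reduced: x^5 + x^4 + x.

0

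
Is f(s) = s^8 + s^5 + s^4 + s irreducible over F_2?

No

Check for roots in F_2: f(0) = 0 → root; f(1) = 0 → root.
f(0) = 0, so (s) divides f(s); f is reducible.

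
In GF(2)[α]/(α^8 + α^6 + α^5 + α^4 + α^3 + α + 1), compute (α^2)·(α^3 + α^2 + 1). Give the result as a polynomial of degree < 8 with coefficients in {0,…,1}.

α^5 + α^4 + α^2

Multiply in GF(2)[α]: (α^2)·(α^3 + α^2 + 1) = α^5 + α^4 + α^2.
Reduced: α^5 + α^4 + α^2.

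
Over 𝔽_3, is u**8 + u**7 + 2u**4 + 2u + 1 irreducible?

Write P(u) = u**8 + u**7 + 2u**4 + 2u + 1.
Check for roots in 𝔽_3: P(0) = 1; P(1) = 1; P(2) = 1.
No roots, so no linear factors.
Monic irreducibles of degree 2 over GF(3): u**2 + 1, u**2 + u + 2, u**2 + 2u + 2.
None of them divide P (all give nonzero remainder).
Degree-3 irreducible divisors: test the 8 monic irreducibles of degree 3 over GF(3).
None of them divide P (all give nonzero remainder).
Degree-4 irreducible divisors: test the 18 monic irreducibles of degree 4 over GF(3).
None of them divide P (all give nonzero remainder).
No irreducible factor of degree ≤ 4 exists, so P is irreducible over GF(3).

Yes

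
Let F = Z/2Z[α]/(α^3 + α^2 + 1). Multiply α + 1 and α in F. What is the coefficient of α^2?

1

Multiply in Z/2Z[α]: (α + 1)·(α) = α^2 + α.
Reduced: α^2 + α.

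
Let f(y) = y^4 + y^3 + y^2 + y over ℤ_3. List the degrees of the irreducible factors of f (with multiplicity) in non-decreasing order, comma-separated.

Roots in ℤ_3: f(0) = 0 → root; f(1) = 1; f(2) = 0 → root.
Linear factors from roots: (y), (y + 1).
Complete factorization: f(y) = (y)·(y + 1)·(y^2 + 1).
Factor degrees with multiplicity: 1 + 1 + 2 = 4.

1, 1, 2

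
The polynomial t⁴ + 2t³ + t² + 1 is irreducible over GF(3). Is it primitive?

No

Write f(t) = t⁴ + 2t³ + t² + 1.
|GF(3^4)^×| = 3^4 − 1 = 80. Prime factorization: 80 = 2^4·5.
f is primitive ⇔ t has order 80 in GF(3)[t]/(f), i.e. t^(80/q) ≠ 1 for each prime q | 80.
t^(40) mod f = 1
t^(16) mod f = t³ + t² + 2t.
Since t^(40) = 1, the order of t divides 40 < 80; not primitive.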